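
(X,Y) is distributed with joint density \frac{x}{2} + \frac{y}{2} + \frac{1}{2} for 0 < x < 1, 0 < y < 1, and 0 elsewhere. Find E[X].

E[X] = ∫_0^1 ∫_0^1 x × f(x,y) dy dx
= ∫_0^1 ∫_0^1 x × (\frac{x}{2} + \frac{y}{2} + \frac{1}{2}) dy dx
= \frac{13}{24}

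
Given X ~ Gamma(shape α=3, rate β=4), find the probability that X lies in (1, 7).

P(1 < X < 7) = ∫_{1}^{7} f(x) dx
where f(x) = 32 x^{2} e^{- 4 x}
= \frac{-421 + 13 e^{24}}{e^{28}}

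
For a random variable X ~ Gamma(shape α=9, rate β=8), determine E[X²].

Using the identity E[X²] = Var(X) + (E[X])²:
E[X] = \frac{9}{8}
Var(X) = \frac{9}{64}
E[X²] = \frac{9}{64} + (\frac{9}{8})²
= \frac{45}{32}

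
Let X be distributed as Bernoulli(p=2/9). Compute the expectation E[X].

For X ~ Bernoulli(p=2/9), the expected value is:
E[X] = \frac{2}{9}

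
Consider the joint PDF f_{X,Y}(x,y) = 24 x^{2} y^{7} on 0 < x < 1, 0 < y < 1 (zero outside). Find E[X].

E[X] = ∫_0^1 ∫_0^1 x × f(x,y) dy dx
= ∫_0^1 ∫_0^1 x × (24 x^{2} y^{7}) dy dx
= \frac{3}{4}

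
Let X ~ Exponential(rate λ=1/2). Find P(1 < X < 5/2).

P(1 < X < 5/2) = ∫_{1}^{5/2} f(x) dx
where f(x) = \frac{e^{- \frac{x}{2}}}{2}
= - \frac{1}{e^{\frac{5}{4}}} + e^{- \frac{1}{2}}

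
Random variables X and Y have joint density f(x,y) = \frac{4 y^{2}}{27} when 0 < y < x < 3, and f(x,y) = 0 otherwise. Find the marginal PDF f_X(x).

f_X(x) = ∫_0^x \frac{4 y^{2}}{27} dy = \frac{4 x^{3}}{81}
for 0 < x < 3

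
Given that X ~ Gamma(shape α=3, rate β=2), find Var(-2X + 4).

For X ~ Gamma(shape α=3, rate β=2):
Var(X) = \frac{3}{4}
Var(-2X + 4) = (-2)² × Var(X) = 4 × \frac{3}{4} = 3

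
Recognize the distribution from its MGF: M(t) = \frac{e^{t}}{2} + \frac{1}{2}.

The MGF M(t) = \frac{e^{t}}{2} + \frac{1}{2} is the standard form for the Bernoulli distribution.
Comparing with the known MGF formula identifies: Bernoulli(p=1/2)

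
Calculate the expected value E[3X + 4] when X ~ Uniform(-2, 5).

For X ~ Uniform(-2, 5):
E[X] = \frac{3}{2}
E[3X + 4] = 3 × E[X] + 4 = \frac{17}{2}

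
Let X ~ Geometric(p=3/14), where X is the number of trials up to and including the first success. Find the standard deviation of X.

For X ~ Geometric(p=3/14), where X is the number of trials up to and including the first success:
Var(X) = \frac{154}{9}
SD(X) = √(Var(X)) = √(\frac{154}{9}) = \frac{\sqrt{154}}{3}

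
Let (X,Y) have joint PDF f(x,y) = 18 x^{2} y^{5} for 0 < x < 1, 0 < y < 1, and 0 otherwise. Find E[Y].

E[Y] = ∫_0^1 ∫_0^1 y × f(x,y) dx dy
= \frac{6}{7}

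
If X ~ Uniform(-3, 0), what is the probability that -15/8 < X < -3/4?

P(-15/8 < X < -3/4) = ∫_{-15/8}^{-3/4} f(x) dx
where f(x) = \frac{1}{3}
= \frac{3}{8}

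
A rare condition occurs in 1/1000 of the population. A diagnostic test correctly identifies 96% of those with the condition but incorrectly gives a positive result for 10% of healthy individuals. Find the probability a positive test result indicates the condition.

Let D = the rare event, + = positive/flagged.
P(D) = 1/1000
P(+|D) = 96/100 = 24/25
P(+|D') = 10/100 = 1/10
P(+) = P(+|D)P(D) + P(+|D')P(D')
     = \frac{24}{25} × \frac{1}{1000} + \frac{1}{10} × \frac{999}{1000}
     = \frac{5043}{50000}
P(D|+) = P(+|D)P(D)/P(+) = \frac{16}{1681}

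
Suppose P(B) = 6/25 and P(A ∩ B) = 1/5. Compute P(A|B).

P(A|B) = P(A ∩ B) / P(B)
= (1/5) / (6/25)
= 5/6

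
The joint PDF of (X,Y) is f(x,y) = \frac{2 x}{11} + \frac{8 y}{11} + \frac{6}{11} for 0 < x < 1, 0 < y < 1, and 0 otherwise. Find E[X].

E[X] = ∫_0^1 ∫_0^1 x × f(x,y) dy dx
= ∫_0^1 ∫_0^1 x × (\frac{2 x}{11} + \frac{8 y}{11} + \frac{6}{11}) dy dx
= \frac{17}{33}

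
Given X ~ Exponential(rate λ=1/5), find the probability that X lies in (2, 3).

P(2 < X < 3) = ∫_{2}^{3} f(x) dx
where f(x) = \frac{e^{- \frac{x}{5}}}{5}
= - \frac{1 - e^{\frac{1}{5}}}{e^{\frac{3}{5}}}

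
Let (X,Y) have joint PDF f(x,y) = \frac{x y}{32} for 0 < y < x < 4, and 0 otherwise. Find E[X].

f_X(x) = ∫_0^x \frac{x y}{32} dy = \frac{x^{3}}{64}
E[X] = ∫_0^4 x × (\frac{x^{3}}{64}) dx = \frac{16}{5}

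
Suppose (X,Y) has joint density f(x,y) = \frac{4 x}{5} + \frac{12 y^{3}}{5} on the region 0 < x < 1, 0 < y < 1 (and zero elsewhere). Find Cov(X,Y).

E[XY] = ∫∫ xy × f(x,y) dx dy = \frac{28}{75}
E[X] = \frac{17}{30}
E[Y] = \frac{17}{25}
Cov(X,Y) = E[XY] - E[X]E[Y] = - \frac{3}{250}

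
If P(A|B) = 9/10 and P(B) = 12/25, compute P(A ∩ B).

By definition, P(A|B) = P(A ∩ B) / P(B)
So P(A ∩ B) = P(A|B) × P(B)
= 9/10 × 12/25
= 54/125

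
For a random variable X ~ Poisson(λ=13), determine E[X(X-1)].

E[X(X-1)] = E[X² - X] = E[X²] - E[X]
E[X] = 13
E[X²] = Var(X) + (E[X])² = 13 + (13)² = 182
E[X(X-1)] = 182 - 13 = 169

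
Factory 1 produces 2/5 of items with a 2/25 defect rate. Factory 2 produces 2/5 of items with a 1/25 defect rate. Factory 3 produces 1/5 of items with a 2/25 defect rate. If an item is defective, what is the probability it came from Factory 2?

Using Bayes' theorem:
P(F1) = 2/5, P(D|F1) = 2/25
P(F2) = 2/5, P(D|F2) = 1/25
P(F3) = 1/5, P(D|F3) = 2/25
P(D) = P(D|F1)P(F1) + P(D|F2)P(F2) + P(D|F3)P(F3)
     = \frac{8}{125}
P(F2|D) = P(D|F2)P(F2) / P(D)
= \frac{1}{4}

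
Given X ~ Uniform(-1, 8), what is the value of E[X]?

For X ~ Uniform(-1, 8), the expected value is:
E[X] = \frac{7}{2}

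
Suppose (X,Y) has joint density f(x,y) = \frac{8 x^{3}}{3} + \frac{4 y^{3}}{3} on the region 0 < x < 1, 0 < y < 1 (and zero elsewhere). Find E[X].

E[X] = ∫_0^1 ∫_0^1 x × f(x,y) dy dx
= ∫_0^1 ∫_0^1 x × (\frac{8 x^{3}}{3} + \frac{4 y^{3}}{3}) dy dx
= \frac{7}{10}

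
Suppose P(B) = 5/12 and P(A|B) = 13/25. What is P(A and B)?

By definition, P(A|B) = P(A ∩ B) / P(B)
So P(A ∩ B) = P(A|B) × P(B)
= 13/25 × 5/12
= 13/60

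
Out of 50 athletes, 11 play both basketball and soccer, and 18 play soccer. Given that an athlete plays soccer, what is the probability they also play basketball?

P(A ∩ B) = 11/50
P(B) = 18/50 = 9/25
P(A|B) = P(A ∩ B) / P(B) = (11/50) / (9/25) = 11/18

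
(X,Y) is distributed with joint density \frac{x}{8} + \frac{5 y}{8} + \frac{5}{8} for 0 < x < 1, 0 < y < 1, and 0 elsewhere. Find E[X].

E[X] = ∫_0^1 ∫_0^1 x × f(x,y) dy dx
= ∫_0^1 ∫_0^1 x × (\frac{x}{8} + \frac{5 y}{8} + \frac{5}{8}) dy dx
= \frac{49}{96}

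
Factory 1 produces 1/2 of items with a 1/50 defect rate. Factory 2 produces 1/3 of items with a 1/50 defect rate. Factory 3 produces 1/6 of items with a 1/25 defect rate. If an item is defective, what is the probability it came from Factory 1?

Using Bayes' theorem:
P(F1) = 1/2, P(D|F1) = 1/50
P(F2) = 1/3, P(D|F2) = 1/50
P(F3) = 1/6, P(D|F3) = 1/25
P(D) = P(D|F1)P(F1) + P(D|F2)P(F2) + P(D|F3)P(F3)
     = \frac{7}{300}
P(F1|D) = P(D|F1)P(F1) / P(D)
= \frac{3}{7}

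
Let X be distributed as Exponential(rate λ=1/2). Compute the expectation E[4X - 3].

For X ~ Exponential(rate λ=1/2):
E[X] = 2
E[4X - 3] = 4 × E[X] - 3 = 5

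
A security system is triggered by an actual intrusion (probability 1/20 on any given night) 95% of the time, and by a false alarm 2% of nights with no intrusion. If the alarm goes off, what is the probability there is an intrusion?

Let D = the rare event, + = positive/flagged.
P(D) = 1/20
P(+|D) = 95/100 = 19/20
P(+|D') = 2/100 = 1/50
P(+) = P(+|D)P(D) + P(+|D')P(D')
     = \frac{19}{20} × \frac{1}{20} + \frac{1}{50} × \frac{19}{20}
     = \frac{133}{2000}
P(D|+) = P(+|D)P(D)/P(+) = \frac{5}{7}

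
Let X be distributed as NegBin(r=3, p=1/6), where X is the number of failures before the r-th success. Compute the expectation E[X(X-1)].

E[X(X-1)] = E[X² - X] = E[X²] - E[X]
E[X] = 15
E[X²] = Var(X) + (E[X])² = 90 + (15)² = 315
E[X(X-1)] = 315 - 15 = 300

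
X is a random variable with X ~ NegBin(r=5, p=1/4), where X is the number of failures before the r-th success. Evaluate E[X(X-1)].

E[X(X-1)] = E[X² - X] = E[X²] - E[X]
E[X] = 15
E[X²] = Var(X) + (E[X])² = 60 + (15)² = 285
E[X(X-1)] = 285 - 15 = 270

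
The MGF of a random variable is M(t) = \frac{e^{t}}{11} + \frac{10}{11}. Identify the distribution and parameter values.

The MGF M(t) = \frac{e^{t}}{11} + \frac{10}{11} is the standard form for the Bernoulli distribution.
Comparing with the known MGF formula identifies: Bernoulli(p=1/11)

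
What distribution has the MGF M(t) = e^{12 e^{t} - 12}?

The MGF M(t) = e^{12 e^{t} - 12} is the standard form for the Poisson distribution.
Comparing with the known MGF formula identifies: Poisson(λ=12)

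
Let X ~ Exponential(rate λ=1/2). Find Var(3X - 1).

For X ~ Exponential(rate λ=1/2):
Var(X) = 4
Var(3X - 1) = (3)² × Var(X) = 9 × 4 = 36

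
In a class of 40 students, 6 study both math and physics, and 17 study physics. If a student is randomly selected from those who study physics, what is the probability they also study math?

P(A ∩ B) = 6/40 = 3/20
P(B) = 17/40
P(A|B) = P(A ∩ B) / P(B) = (3/20) / (17/40) = 6/17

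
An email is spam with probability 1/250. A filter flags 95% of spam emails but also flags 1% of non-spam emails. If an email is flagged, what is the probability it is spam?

Let D = the rare event, + = positive/flagged.
P(D) = 1/250
P(+|D) = 95/100 = 19/20
P(+|D') = 1/100
P(+) = P(+|D)P(D) + P(+|D')P(D')
     = \frac{19}{20} × \frac{1}{250} + \frac{1}{100} × \frac{249}{250}
     = \frac{43}{3125}
P(D|+) = P(+|D)P(D)/P(+) = \frac{95}{344}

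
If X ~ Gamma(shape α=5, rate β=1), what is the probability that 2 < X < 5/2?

P(2 < X < 5/2) = ∫_{2}^{5/2} f(x) dx
where f(x) = \frac{x^{4} e^{- x}}{24}
= - \frac{4169}{384 e^{\frac{5}{2}}} + \frac{7}{e^{2}}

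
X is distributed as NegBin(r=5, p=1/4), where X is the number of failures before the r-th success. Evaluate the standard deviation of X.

For X ~ NegBin(r=5, p=1/4), where X is the number of failures before the r-th success:
Var(X) = 60
SD(X) = √(Var(X)) = √(60) = 2 \sqrt{15}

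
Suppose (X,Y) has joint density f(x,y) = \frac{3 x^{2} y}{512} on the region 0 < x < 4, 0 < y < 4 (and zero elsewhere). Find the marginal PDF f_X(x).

f_X(x) = ∫_0^4 f(x,y) dy
= ∫_0^4 \frac{3 x^{2} y}{512} dy
= \frac{3 x^{2}}{64} for 0 < x < 4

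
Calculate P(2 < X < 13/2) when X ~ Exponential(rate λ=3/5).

P(2 < X < 13/2) = ∫_{2}^{13/2} f(x) dx
where f(x) = \frac{3 e^{- \frac{3 x}{5}}}{5}
= - \frac{1}{e^{\frac{39}{10}}} + e^{- \frac{6}{5}}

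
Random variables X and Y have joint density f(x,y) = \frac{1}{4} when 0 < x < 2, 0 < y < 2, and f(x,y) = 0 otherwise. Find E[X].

f_X(x) = ∫_0^2 \frac{1}{4} dy = \frac{1}{2}
E[X] = ∫_0^2 x × (\frac{1}{2}) dx = 1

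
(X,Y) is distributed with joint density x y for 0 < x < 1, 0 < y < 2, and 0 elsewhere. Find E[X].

f_X(x) = ∫_0^2 x y dy = 2 x
E[X] = ∫_0^1 x × (2 x) dx = \frac{2}{3}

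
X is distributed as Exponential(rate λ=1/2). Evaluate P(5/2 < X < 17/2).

P(5/2 < X < 17/2) = ∫_{5/2}^{17/2} f(x) dx
where f(x) = \frac{e^{- \frac{x}{2}}}{2}
= - \frac{1 - e^{3}}{e^{\frac{17}{4}}}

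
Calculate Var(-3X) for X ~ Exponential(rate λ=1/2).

For X ~ Exponential(rate λ=1/2):
Var(X) = 4
Var(-3X) = (-3)² × Var(X) = 9 × 4 = 36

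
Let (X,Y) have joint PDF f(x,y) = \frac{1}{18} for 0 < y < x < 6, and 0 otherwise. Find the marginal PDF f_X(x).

f_X(x) = ∫_0^x \frac{1}{18} dy = \frac{x}{18}
for 0 < x < 6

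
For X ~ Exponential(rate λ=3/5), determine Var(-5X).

For X ~ Exponential(rate λ=3/5):
Var(X) = \frac{25}{9}
Var(-5X) = (-5)² × Var(X) = 25 × \frac{25}{9} = \frac{625}{9}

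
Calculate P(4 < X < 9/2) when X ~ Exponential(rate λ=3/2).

P(4 < X < 9/2) = ∫_{4}^{9/2} f(x) dx
where f(x) = \frac{3 e^{- \frac{3 x}{2}}}{2}
= - \frac{1}{e^{\frac{27}{4}}} + e^{-6}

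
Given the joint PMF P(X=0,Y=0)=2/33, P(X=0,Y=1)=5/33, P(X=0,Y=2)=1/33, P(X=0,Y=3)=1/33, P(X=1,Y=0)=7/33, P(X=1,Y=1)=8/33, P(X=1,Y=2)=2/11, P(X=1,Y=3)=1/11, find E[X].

First find marginal of X:
P(X=0) = 3/11
P(X=1) = 8/11
E[X] = 0 × 3/11 + 1 × 8/11 = 8/11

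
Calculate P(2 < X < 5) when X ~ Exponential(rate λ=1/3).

P(2 < X < 5) = ∫_{2}^{5} f(x) dx
where f(x) = \frac{e^{- \frac{x}{3}}}{3}
= - \frac{1 - e}{e^{\frac{5}{3}}}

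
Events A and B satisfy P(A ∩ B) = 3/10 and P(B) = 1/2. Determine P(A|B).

P(A|B) = P(A ∩ B) / P(B)
= (3/10) / (1/2)
= 3/5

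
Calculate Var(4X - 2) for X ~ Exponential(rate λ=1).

For X ~ Exponential(rate λ=1):
Var(X) = 1
Var(4X - 2) = (4)² × Var(X) = 16 × 1 = 16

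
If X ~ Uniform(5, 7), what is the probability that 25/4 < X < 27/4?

P(25/4 < X < 27/4) = ∫_{25/4}^{27/4} f(x) dx
where f(x) = \frac{1}{2}
= \frac{1}{4}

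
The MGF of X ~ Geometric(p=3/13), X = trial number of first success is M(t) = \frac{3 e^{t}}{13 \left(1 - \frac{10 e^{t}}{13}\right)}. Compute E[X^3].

To find E[X^3], compute M^(3)(0):
M^(1)(t) = \frac{3 e^{t}}{13 \left(1 - \frac{10 e^{t}}{13}\right)} + \frac{30 e^{2 t}}{169 \left(1 - \frac{10 e^{t}}{13}\right)^{2}}
M^(2)(t) = \frac{3 e^{t}}{13 \left(1 - \frac{10 e^{t}}{13}\right)} + \frac{90 e^{2 t}}{169 \left(1 - \frac{10 e^{t}}{13}\right)^{2}} + \frac{600 e^{3 t}}{2197 \left(1 - \frac{10 e^{t}}{13}\right)^{3}}
M^(3)(t) = \frac{3 e^{t}}{13 \left(1 - \frac{10 e^{t}}{13}\right)} + \frac{210 e^{2 t}}{169 \left(1 - \frac{10 e^{t}}{13}\right)^{2}} + \frac{3600 e^{3 t}}{2197 \left(1 - \frac{10 e^{t}}{13}\right)^{3}} + \frac{18000 e^{4 t}}{28561 \left(1 - \frac{10 e^{t}}{13}\right)^{4}}
M^(3)(0) = \frac{3419}{9}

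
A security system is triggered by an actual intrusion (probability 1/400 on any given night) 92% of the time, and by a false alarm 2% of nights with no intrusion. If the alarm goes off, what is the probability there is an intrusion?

Let D = the rare event, + = positive/flagged.
P(D) = 1/400
P(+|D) = 92/100 = 23/25
P(+|D') = 2/100 = 1/50
P(+) = P(+|D)P(D) + P(+|D')P(D')
     = \frac{23}{25} × \frac{1}{400} + \frac{1}{50} × \frac{399}{400}
     = \frac{89}{4000}
P(D|+) = P(+|D)P(D)/P(+) = \frac{46}{445}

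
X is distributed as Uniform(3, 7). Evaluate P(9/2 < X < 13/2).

P(9/2 < X < 13/2) = ∫_{9/2}^{13/2} f(x) dx
where f(x) = \frac{1}{4}
= \frac{1}{2}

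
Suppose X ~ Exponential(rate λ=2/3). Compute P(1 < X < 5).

P(1 < X < 5) = ∫_{1}^{5} f(x) dx
where f(x) = \frac{2 e^{- \frac{2 x}{3}}}{3}
= - \frac{1 - e^{\frac{8}{3}}}{e^{\frac{10}{3}}}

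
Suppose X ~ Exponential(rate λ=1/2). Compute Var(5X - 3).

For X ~ Exponential(rate λ=1/2):
Var(X) = 4
Var(5X - 3) = (5)² × Var(X) = 25 × 4 = 100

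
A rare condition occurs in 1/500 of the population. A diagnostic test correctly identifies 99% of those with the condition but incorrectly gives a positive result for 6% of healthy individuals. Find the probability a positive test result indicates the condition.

Let D = the rare event, + = positive/flagged.
P(D) = 1/500
P(+|D) = 99/100
P(+|D') = 6/100 = 3/50
P(+) = P(+|D)P(D) + P(+|D')P(D')
     = \frac{99}{100} × \frac{1}{500} + \frac{3}{50} × \frac{499}{500}
     = \frac{3093}{50000}
P(D|+) = P(+|D)P(D)/P(+) = \frac{33}{1031}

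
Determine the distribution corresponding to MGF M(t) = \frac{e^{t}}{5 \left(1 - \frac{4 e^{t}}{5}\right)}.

The MGF M(t) = \frac{e^{t}}{5 \left(1 - \frac{4 e^{t}}{5}\right)} is the standard form for the Geometric distribution.
Comparing with the known MGF formula identifies: Geometric(p=1/5), X = trial number of first success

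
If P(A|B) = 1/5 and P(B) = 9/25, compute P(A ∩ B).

By definition, P(A|B) = P(A ∩ B) / P(B)
So P(A ∩ B) = P(A|B) × P(B)
= 1/5 × 9/25
= 9/125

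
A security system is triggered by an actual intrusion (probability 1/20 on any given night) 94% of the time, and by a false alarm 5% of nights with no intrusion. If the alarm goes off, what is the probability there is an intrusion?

Let D = the rare event, + = positive/flagged.
P(D) = 1/20
P(+|D) = 94/100 = 47/50
P(+|D') = 5/100 = 1/20
P(+) = P(+|D)P(D) + P(+|D')P(D')
     = \frac{47}{50} × \frac{1}{20} + \frac{1}{20} × \frac{19}{20}
     = \frac{189}{2000}
P(D|+) = P(+|D)P(D)/P(+) = \frac{94}{189}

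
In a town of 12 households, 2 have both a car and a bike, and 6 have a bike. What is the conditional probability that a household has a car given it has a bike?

P(A ∩ B) = 2/12 = 1/6
P(B) = 6/12 = 1/2
P(A|B) = P(A ∩ B) / P(B) = (1/6) / (1/2) = 1/3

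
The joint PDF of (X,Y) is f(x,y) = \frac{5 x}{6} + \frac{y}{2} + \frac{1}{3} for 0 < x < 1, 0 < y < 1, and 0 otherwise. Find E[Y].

E[Y] = ∫_0^1 ∫_0^1 y × f(x,y) dx dy
= \frac{13}{24}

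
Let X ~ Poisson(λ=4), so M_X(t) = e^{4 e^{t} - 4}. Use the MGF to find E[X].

To find E[X], compute M^(1)(0):
M^(1)(t) = 4 e^{t} e^{4 e^{t} - 4}
M^(1)(0) = 4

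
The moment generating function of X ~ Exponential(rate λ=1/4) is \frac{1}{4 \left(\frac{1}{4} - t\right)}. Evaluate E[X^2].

To find E[X^2], compute M^(2)(0):
M^(1)(t) = \frac{1}{4 \left(\frac{1}{4} - t\right)^{2}}
M^(2)(t) = \frac{1}{2 \left(\frac{1}{4} - t\right)^{3}}
M^(2)(0) = 32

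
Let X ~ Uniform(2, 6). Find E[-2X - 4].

For X ~ Uniform(2, 6):
E[X] = 4
E[-2X - 4] = -2 × E[X] - 4 = -12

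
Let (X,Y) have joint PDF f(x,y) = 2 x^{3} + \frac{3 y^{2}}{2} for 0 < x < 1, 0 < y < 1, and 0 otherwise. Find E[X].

E[X] = ∫_0^1 ∫_0^1 x × f(x,y) dy dx
= ∫_0^1 ∫_0^1 x × (2 x^{3} + \frac{3 y^{2}}{2}) dy dx
= \frac{13}{20}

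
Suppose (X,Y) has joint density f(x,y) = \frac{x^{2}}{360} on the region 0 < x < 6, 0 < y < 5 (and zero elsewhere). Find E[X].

f_X(x) = ∫_0^5 \frac{x^{2}}{360} dy = \frac{x^{2}}{72}
E[X] = ∫_0^6 x × (\frac{x^{2}}{72}) dx = \frac{9}{2}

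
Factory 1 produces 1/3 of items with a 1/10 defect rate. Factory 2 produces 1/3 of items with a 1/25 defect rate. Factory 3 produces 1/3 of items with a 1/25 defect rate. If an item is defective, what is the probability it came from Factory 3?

Using Bayes' theorem:
P(F1) = 1/3, P(D|F1) = 1/10
P(F2) = 1/3, P(D|F2) = 1/25
P(F3) = 1/3, P(D|F3) = 1/25
P(D) = P(D|F1)P(F1) + P(D|F2)P(F2) + P(D|F3)P(F3)
     = \frac{3}{50}
P(F3|D) = P(D|F3)P(F3) / P(D)
= \frac{2}{9}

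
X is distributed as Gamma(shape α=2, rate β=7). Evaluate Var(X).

For X ~ Gamma(shape α=2, rate β=7):
Var(X) = \frac{2}{49}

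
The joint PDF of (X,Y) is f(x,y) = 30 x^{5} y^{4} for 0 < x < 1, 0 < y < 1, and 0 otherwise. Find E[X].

E[X] = ∫_0^1 ∫_0^1 x × f(x,y) dy dx
= ∫_0^1 ∫_0^1 x × (30 x^{5} y^{4}) dy dx
= \frac{6}{7}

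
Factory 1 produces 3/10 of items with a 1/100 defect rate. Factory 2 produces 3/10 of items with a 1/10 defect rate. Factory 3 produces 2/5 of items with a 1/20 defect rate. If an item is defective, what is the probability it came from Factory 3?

Using Bayes' theorem:
P(F1) = 3/10, P(D|F1) = 1/100
P(F2) = 3/10, P(D|F2) = 1/10
P(F3) = 2/5, P(D|F3) = 1/20
P(D) = P(D|F1)P(F1) + P(D|F2)P(F2) + P(D|F3)P(F3)
     = \frac{53}{1000}
P(F3|D) = P(D|F3)P(F3) / P(D)
= \frac{20}{53}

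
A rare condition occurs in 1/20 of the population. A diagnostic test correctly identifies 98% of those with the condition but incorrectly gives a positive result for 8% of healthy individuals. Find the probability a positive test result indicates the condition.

Let D = the rare event, + = positive/flagged.
P(D) = 1/20
P(+|D) = 98/100 = 49/50
P(+|D') = 8/100 = 2/25
P(+) = P(+|D)P(D) + P(+|D')P(D')
     = \frac{49}{50} × \frac{1}{20} + \frac{2}{25} × \frac{19}{20}
     = \frac{1}{8}
P(D|+) = P(+|D)P(D)/P(+) = \frac{49}{125}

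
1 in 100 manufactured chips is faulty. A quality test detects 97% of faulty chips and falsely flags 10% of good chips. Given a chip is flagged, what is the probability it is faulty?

Let D = the rare event, + = positive/flagged.
P(D) = 1/100
P(+|D) = 97/100
P(+|D') = 10/100 = 1/10
P(+) = P(+|D)P(D) + P(+|D')P(D')
     = \frac{97}{100} × \frac{1}{100} + \frac{1}{10} × \frac{99}{100}
     = \frac{1087}{10000}
P(D|+) = P(+|D)P(D)/P(+) = \frac{97}{1087}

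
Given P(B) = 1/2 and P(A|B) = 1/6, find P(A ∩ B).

By definition, P(A|B) = P(A ∩ B) / P(B)
So P(A ∩ B) = P(A|B) × P(B)
= 1/6 × 1/2
= 1/12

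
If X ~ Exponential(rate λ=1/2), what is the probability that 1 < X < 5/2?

P(1 < X < 5/2) = ∫_{1}^{5/2} f(x) dx
where f(x) = \frac{e^{- \frac{x}{2}}}{2}
= - \frac{1}{e^{\frac{5}{4}}} + e^{- \frac{1}{2}}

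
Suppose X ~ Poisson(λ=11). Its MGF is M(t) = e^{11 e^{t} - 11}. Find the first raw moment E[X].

To find E[X], compute M^(1)(0):
M^(1)(t) = 11 e^{t} e^{11 e^{t} - 11}
M^(1)(0) = 11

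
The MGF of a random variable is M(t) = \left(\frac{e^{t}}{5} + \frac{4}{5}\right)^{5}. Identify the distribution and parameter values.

The MGF M(t) = \left(\frac{e^{t}}{5} + \frac{4}{5}\right)^{5} is the standard form for the Binomial distribution.
Comparing with the known MGF formula identifies: Binomial(n=5, p=1/5)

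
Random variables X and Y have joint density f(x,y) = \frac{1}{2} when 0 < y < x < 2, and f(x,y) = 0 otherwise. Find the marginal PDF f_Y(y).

f_Y(y) = ∫_y^2 \frac{1}{2} dx = 1 - \frac{y}{2}
for 0 < y < 2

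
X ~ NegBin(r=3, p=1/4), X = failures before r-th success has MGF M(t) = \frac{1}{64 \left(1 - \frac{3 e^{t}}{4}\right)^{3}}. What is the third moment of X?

To find E[X^3], compute M^(3)(0):
M^(1)(t) = \frac{9 e^{t}}{256 \left(1 - \frac{3 e^{t}}{4}\right)^{4}}
M^(2)(t) = \frac{9 e^{t}}{256 \left(1 - \frac{3 e^{t}}{4}\right)^{4}} + \frac{27 e^{2 t}}{256 \left(1 - \frac{3 e^{t}}{4}\right)^{5}}
M^(3)(t) = \frac{9 e^{t}}{256 \left(1 - \frac{3 e^{t}}{4}\right)^{4}} + \frac{81 e^{2 t}}{256 \left(1 - \frac{3 e^{t}}{4}\right)^{5}} + \frac{405 e^{3 t}}{1024 \left(1 - \frac{3 e^{t}}{4}\right)^{6}}
M^(3)(0) = 1953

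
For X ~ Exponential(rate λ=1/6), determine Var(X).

For X ~ Exponential(rate λ=1/6):
Var(X) = 36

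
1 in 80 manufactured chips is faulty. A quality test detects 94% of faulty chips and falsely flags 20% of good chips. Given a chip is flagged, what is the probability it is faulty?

Let D = the rare event, + = positive/flagged.
P(D) = 1/80
P(+|D) = 94/100 = 47/50
P(+|D') = 20/100 = 1/5
P(+) = P(+|D)P(D) + P(+|D')P(D')
     = \frac{47}{50} × \frac{1}{80} + \frac{1}{5} × \frac{79}{80}
     = \frac{837}{4000}
P(D|+) = P(+|D)P(D)/P(+) = \frac{47}{837}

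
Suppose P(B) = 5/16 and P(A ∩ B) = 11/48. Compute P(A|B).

P(A|B) = P(A ∩ B) / P(B)
= (11/48) / (5/16)
= 11/15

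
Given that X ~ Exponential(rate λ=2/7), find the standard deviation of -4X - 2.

For X ~ Exponential(rate λ=2/7):
Var(X) = \frac{49}{4}
SD(X) = √(Var(X)) = √(\frac{49}{4}) = \frac{7}{2}
SD(-4X - 2) = |-4| × SD(X) = 4 × \frac{7}{2} = 14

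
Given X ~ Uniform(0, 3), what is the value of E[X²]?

Using the identity E[X²] = Var(X) + (E[X])²:
E[X] = \frac{3}{2}
Var(X) = \frac{3}{4}
E[X²] = \frac{3}{4} + (\frac{3}{2})²
= 3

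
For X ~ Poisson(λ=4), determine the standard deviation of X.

For X ~ Poisson(λ=4):
Var(X) = 4
SD(X) = √(Var(X)) = √(4) = 2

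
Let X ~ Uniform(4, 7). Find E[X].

For X ~ Uniform(4, 7), the expected value is:
E[X] = \frac{11}{2}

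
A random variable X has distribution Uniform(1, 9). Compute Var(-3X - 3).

For X ~ Uniform(1, 9):
Var(X) = \frac{16}{3}
Var(-3X - 3) = (-3)² × Var(X) = 9 × \frac{16}{3} = 48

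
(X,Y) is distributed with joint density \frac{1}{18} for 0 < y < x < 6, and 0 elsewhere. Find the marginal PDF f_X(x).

f_X(x) = ∫_0^x \frac{1}{18} dy = \frac{x}{18}
for 0 < x < 6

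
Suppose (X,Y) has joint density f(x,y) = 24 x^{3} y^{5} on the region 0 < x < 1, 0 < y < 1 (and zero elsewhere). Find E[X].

E[X] = ∫_0^1 ∫_0^1 x × f(x,y) dy dx
= ∫_0^1 ∫_0^1 x × (24 x^{3} y^{5}) dy dx
= \frac{4}{5}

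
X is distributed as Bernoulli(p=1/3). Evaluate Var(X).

For X ~ Bernoulli(p=1/3):
Var(X) = \frac{2}{9}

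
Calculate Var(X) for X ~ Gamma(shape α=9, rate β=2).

For X ~ Gamma(shape α=9, rate β=2):
Var(X) = \frac{9}{4}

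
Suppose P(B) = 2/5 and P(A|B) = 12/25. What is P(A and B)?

By definition, P(A|B) = P(A ∩ B) / P(B)
So P(A ∩ B) = P(A|B) × P(B)
= 12/25 × 2/5
= 24/125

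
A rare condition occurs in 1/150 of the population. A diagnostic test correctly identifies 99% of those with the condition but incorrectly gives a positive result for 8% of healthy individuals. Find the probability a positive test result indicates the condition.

Let D = the rare event, + = positive/flagged.
P(D) = 1/150
P(+|D) = 99/100
P(+|D') = 8/100 = 2/25
P(+) = P(+|D)P(D) + P(+|D')P(D')
     = \frac{99}{100} × \frac{1}{150} + \frac{2}{25} × \frac{149}{150}
     = \frac{1291}{15000}
P(D|+) = P(+|D)P(D)/P(+) = \frac{99}{1291}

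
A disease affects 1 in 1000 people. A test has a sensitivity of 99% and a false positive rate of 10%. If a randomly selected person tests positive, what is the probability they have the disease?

Let D = the rare event, + = positive/flagged.
P(D) = 1/1000
P(+|D) = 99/100
P(+|D') = 10/100 = 1/10
P(+) = P(+|D)P(D) + P(+|D')P(D')
     = \frac{99}{100} × \frac{1}{1000} + \frac{1}{10} × \frac{999}{1000}
     = \frac{10089}{100000}
P(D|+) = P(+|D)P(D)/P(+) = \frac{11}{1121}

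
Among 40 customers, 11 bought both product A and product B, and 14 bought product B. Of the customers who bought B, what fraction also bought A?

P(A ∩ B) = 11/40
P(B) = 14/40 = 7/20
P(A|B) = P(A ∩ B) / P(B) = (11/40) / (7/20) = 11/14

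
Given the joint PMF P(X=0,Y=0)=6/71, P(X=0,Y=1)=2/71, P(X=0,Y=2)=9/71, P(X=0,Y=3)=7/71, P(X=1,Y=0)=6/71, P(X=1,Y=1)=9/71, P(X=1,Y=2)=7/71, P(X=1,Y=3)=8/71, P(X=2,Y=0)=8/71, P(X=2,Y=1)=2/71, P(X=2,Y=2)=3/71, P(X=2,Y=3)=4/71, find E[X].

First find marginal of X:
P(X=0) = 24/71
P(X=1) = 30/71
P(X=2) = 17/71
E[X] = 0 × 24/71 + 1 × 30/71 + 2 × 17/71 = 64/71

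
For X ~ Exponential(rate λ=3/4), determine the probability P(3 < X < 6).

P(3 < X < 6) = ∫_{3}^{6} f(x) dx
where f(x) = \frac{3 e^{- \frac{3 x}{4}}}{4}
= - \frac{1}{e^{\frac{9}{2}}} + e^{- \frac{9}{4}}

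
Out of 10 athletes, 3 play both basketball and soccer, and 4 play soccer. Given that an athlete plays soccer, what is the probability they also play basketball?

P(A ∩ B) = 3/10
P(B) = 4/10 = 2/5
P(A|B) = P(A ∩ B) / P(B) = (3/10) / (2/5) = 3/4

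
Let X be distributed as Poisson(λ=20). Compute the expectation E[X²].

Using the identity E[X²] = Var(X) + (E[X])²:
E[X] = 20
Var(X) = 20
E[X²] = 20 + (20)²
= 420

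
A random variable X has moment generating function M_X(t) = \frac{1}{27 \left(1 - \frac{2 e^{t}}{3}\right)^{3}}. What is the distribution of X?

The MGF M(t) = \frac{1}{27 \left(1 - \frac{2 e^{t}}{3}\right)^{3}} is the standard form for the NegativeBinomial distribution.
Comparing with the known MGF formula identifies: NegBin(r=3, p=1/3), X = failures before r-th success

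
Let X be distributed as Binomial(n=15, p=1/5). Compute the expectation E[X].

For X ~ Binomial(n=15, p=1/5), the expected value is:
E[X] = 3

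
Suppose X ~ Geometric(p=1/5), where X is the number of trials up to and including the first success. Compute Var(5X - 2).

For X ~ Geometric(p=1/5), where X is the number of trials up to and including the first success:
Var(X) = 20
Var(5X - 2) = (5)² × Var(X) = 25 × 20 = 500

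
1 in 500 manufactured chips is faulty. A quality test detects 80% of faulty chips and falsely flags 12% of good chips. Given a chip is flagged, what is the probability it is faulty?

Let D = the rare event, + = positive/flagged.
P(D) = 1/500
P(+|D) = 80/100 = 4/5
P(+|D') = 12/100 = 3/25
P(+) = P(+|D)P(D) + P(+|D')P(D')
     = \frac{4}{5} × \frac{1}{500} + \frac{3}{25} × \frac{499}{500}
     = \frac{1517}{12500}
P(D|+) = P(+|D)P(D)/P(+) = \frac{20}{1517}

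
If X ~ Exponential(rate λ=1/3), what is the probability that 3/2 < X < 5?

P(3/2 < X < 5) = ∫_{3/2}^{5} f(x) dx
where f(x) = \frac{e^{- \frac{x}{3}}}{3}
= - \frac{1}{e^{\frac{5}{3}}} + e^{- \frac{1}{2}}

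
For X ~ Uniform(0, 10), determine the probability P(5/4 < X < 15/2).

P(5/4 < X < 15/2) = ∫_{5/4}^{15/2} f(x) dx
where f(x) = \frac{1}{10}
= \frac{5}{8}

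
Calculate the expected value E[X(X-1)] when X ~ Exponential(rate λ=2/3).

E[X(X-1)] = E[X² - X] = E[X²] - E[X]
E[X] = \frac{3}{2}
E[X²] = Var(X) + (E[X])² = \frac{9}{4} + (\frac{3}{2})² = \frac{9}{2}
E[X(X-1)] = \frac{9}{2} - \frac{3}{2} = 3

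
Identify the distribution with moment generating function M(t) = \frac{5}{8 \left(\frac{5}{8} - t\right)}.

The MGF M(t) = \frac{5}{8 \left(\frac{5}{8} - t\right)} is the standard form for the Exponential distribution.
Comparing with the known MGF formula identifies: Exponential(rate λ=5/8)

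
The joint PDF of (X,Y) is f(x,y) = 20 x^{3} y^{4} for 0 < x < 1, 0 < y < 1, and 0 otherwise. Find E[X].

E[X] = ∫_0^1 ∫_0^1 x × f(x,y) dy dx
= ∫_0^1 ∫_0^1 x × (20 x^{3} y^{4}) dy dx
= \frac{4}{5}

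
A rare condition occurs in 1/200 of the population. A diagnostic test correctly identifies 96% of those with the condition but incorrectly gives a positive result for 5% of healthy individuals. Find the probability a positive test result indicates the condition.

Let D = the rare event, + = positive/flagged.
P(D) = 1/200
P(+|D) = 96/100 = 24/25
P(+|D') = 5/100 = 1/20
P(+) = P(+|D)P(D) + P(+|D')P(D')
     = \frac{24}{25} × \frac{1}{200} + \frac{1}{20} × \frac{199}{200}
     = \frac{1091}{20000}
P(D|+) = P(+|D)P(D)/P(+) = \frac{96}{1091}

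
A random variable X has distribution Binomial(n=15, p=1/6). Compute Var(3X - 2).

For X ~ Binomial(n=15, p=1/6):
Var(X) = \frac{25}{12}
Var(3X - 2) = (3)² × Var(X) = 9 × \frac{25}{12} = \frac{75}{4}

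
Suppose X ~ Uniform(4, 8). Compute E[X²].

Using the identity E[X²] = Var(X) + (E[X])²:
E[X] = 6
Var(X) = \frac{4}{3}
E[X²] = \frac{4}{3} + (6)²
= \frac{112}{3}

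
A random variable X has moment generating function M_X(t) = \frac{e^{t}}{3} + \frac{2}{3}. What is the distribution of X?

The MGF M(t) = \frac{e^{t}}{3} + \frac{2}{3} is the standard form for the Bernoulli distribution.
Comparing with the known MGF formula identifies: Bernoulli(p=1/3)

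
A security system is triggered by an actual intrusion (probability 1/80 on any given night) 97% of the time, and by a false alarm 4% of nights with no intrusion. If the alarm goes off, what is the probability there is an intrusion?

Let D = the rare event, + = positive/flagged.
P(D) = 1/80
P(+|D) = 97/100
P(+|D') = 4/100 = 1/25
P(+) = P(+|D)P(D) + P(+|D')P(D')
     = \frac{97}{100} × \frac{1}{80} + \frac{1}{25} × \frac{79}{80}
     = \frac{413}{8000}
P(D|+) = P(+|D)P(D)/P(+) = \frac{97}{413}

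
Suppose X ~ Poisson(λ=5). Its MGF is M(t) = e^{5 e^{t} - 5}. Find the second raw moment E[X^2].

To find E[X^2], compute M^(2)(0):
M^(1)(t) = 5 e^{t} e^{5 e^{t} - 5}
M^(2)(t) = 25 e^{2 t} e^{5 e^{t} - 5} + 5 e^{t} e^{5 e^{t} - 5}
M^(2)(0) = 30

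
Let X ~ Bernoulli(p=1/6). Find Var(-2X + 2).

For X ~ Bernoulli(p=1/6):
Var(X) = \frac{5}{36}
Var(-2X + 2) = (-2)² × Var(X) = 4 × \frac{5}{36} = \frac{5}{9}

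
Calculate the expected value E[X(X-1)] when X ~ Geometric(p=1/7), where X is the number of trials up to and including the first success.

E[X(X-1)] = E[X² - X] = E[X²] - E[X]
E[X] = 7
E[X²] = Var(X) + (E[X])² = 42 + (7)² = 91
E[X(X-1)] = 91 - 7 = 84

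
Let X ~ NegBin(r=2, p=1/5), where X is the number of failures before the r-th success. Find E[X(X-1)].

E[X(X-1)] = E[X² - X] = E[X²] - E[X]
E[X] = 8
E[X²] = Var(X) + (E[X])² = 40 + (8)² = 104
E[X(X-1)] = 104 - 8 = 96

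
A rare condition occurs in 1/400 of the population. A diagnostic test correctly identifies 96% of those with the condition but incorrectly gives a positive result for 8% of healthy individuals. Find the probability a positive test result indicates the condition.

Let D = the rare event, + = positive/flagged.
P(D) = 1/400
P(+|D) = 96/100 = 24/25
P(+|D') = 8/100 = 2/25
P(+) = P(+|D)P(D) + P(+|D')P(D')
     = \frac{24}{25} × \frac{1}{400} + \frac{2}{25} × \frac{399}{400}
     = \frac{411}{5000}
P(D|+) = P(+|D)P(D)/P(+) = \frac{4}{137}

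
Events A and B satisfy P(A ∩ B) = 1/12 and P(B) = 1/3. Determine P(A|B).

P(A|B) = P(A ∩ B) / P(B)
= (1/12) / (1/3)
= 1/4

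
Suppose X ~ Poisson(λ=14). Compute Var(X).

For X ~ Poisson(λ=14):
Var(X) = 14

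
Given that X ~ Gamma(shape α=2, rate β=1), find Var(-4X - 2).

For X ~ Gamma(shape α=2, rate β=1):
Var(X) = 2
Var(-4X - 2) = (-4)² × Var(X) = 16 × 2 = 32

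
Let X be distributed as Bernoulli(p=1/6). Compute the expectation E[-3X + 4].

For X ~ Bernoulli(p=1/6):
E[X] = \frac{1}{6}
E[-3X + 4] = -3 × E[X] + 4 = \frac{7}{2}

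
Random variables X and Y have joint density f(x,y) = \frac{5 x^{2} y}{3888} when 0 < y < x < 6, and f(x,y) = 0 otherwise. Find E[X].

f_X(x) = ∫_0^x \frac{5 x^{2} y}{3888} dy = \frac{5 x^{4}}{7776}
E[X] = ∫_0^6 x × (\frac{5 x^{4}}{7776}) dx = 5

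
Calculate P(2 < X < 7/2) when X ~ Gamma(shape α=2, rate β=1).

P(2 < X < 7/2) = ∫_{2}^{7/2} f(x) dx
where f(x) = x e^{- x}
= - \frac{9}{2 e^{\frac{7}{2}}} + \frac{3}{e^{2}}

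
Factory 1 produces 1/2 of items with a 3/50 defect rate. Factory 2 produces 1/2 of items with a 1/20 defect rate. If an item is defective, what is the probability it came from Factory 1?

Using Bayes' theorem:
P(F1) = 1/2, P(D|F1) = 3/50
P(F2) = 1/2, P(D|F2) = 1/20
P(D) = P(D|F1)P(F1) + P(D|F2)P(F2)
     = \frac{11}{200}
P(F1|D) = P(D|F1)P(F1) / P(D)
= \frac{6}{11}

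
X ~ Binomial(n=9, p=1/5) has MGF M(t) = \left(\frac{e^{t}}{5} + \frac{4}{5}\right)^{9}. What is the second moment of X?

To find E[X^2], compute M^(2)(0):
M^(1)(t) = \frac{9 \left(\frac{e^{t}}{5} + \frac{4}{5}\right)^{8} e^{t}}{5}
M^(2)(t) = \frac{9 \left(\frac{e^{t}}{5} + \frac{4}{5}\right)^{8} e^{t}}{5} + \frac{72 \left(\frac{e^{t}}{5} + \frac{4}{5}\right)^{7} e^{2 t}}{25}
M^(2)(0) = \frac{117}{25}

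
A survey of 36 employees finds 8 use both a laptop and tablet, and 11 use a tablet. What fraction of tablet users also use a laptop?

P(A ∩ B) = 8/36 = 2/9
P(B) = 11/36
P(A|B) = P(A ∩ B) / P(B) = (2/9) / (11/36) = 8/11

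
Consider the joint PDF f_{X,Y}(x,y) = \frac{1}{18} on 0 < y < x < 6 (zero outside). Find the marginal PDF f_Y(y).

f_Y(y) = ∫_y^6 \frac{1}{18} dx = \frac{1}{3} - \frac{y}{18}
for 0 < y < 6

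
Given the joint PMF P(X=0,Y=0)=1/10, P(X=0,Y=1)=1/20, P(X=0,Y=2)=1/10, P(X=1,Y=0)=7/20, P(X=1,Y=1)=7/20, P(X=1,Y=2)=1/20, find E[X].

First find marginal of X:
P(X=0) = 1/4
P(X=1) = 3/4
E[X] = 0 × 1/4 + 1 × 3/4 = 3/4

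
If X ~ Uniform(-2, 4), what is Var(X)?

For X ~ Uniform(-2, 4):
Var(X) = 3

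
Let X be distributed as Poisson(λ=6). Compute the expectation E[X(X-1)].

E[X(X-1)] = E[X² - X] = E[X²] - E[X]
E[X] = 6
E[X²] = Var(X) + (E[X])² = 6 + (6)² = 42
E[X(X-1)] = 42 - 6 = 36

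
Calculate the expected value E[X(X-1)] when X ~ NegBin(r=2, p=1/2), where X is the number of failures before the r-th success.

E[X(X-1)] = E[X² - X] = E[X²] - E[X]
E[X] = 2
E[X²] = Var(X) + (E[X])² = 4 + (2)² = 8
E[X(X-1)] = 8 - 2 = 6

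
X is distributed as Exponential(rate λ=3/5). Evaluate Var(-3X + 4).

For X ~ Exponential(rate λ=3/5):
Var(X) = \frac{25}{9}
Var(-3X + 4) = (-3)² × Var(X) = 9 × \frac{25}{9} = 25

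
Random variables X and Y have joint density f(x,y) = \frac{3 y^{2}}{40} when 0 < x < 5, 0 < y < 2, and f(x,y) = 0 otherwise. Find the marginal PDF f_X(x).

f_X(x) = ∫_0^2 f(x,y) dy
= ∫_0^2 \frac{3 y^{2}}{40} dy
= \frac{1}{5} for 0 < x < 5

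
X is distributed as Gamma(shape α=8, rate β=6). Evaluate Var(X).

For X ~ Gamma(shape α=8, rate β=6):
Var(X) = \frac{2}{9}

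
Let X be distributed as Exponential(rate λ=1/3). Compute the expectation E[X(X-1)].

E[X(X-1)] = E[X² - X] = E[X²] - E[X]
E[X] = 3
E[X²] = Var(X) + (E[X])² = 9 + (3)² = 18
E[X(X-1)] = 18 - 3 = 15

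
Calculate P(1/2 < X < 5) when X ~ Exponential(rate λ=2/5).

P(1/2 < X < 5) = ∫_{1/2}^{5} f(x) dx
where f(x) = \frac{2 e^{- \frac{2 x}{5}}}{5}
= - \frac{1}{e^{2}} + e^{- \frac{1}{5}}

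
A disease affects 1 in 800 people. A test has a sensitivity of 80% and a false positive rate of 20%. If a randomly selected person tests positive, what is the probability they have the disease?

Let D = the rare event, + = positive/flagged.
P(D) = 1/800
P(+|D) = 80/100 = 4/5
P(+|D') = 20/100 = 1/5
P(+) = P(+|D)P(D) + P(+|D')P(D')
     = \frac{4}{5} × \frac{1}{800} + \frac{1}{5} × \frac{799}{800}
     = \frac{803}{4000}
P(D|+) = P(+|D)P(D)/P(+) = \frac{4}{803}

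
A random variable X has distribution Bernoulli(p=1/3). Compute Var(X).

For X ~ Bernoulli(p=1/3):
Var(X) = \frac{2}{9}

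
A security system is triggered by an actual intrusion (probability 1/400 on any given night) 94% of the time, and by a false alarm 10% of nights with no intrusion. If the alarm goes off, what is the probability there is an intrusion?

Let D = the rare event, + = positive/flagged.
P(D) = 1/400
P(+|D) = 94/100 = 47/50
P(+|D') = 10/100 = 1/10
P(+) = P(+|D)P(D) + P(+|D')P(D')
     = \frac{47}{50} × \frac{1}{400} + \frac{1}{10} × \frac{399}{400}
     = \frac{1021}{10000}
P(D|+) = P(+|D)P(D)/P(+) = \frac{47}{2042}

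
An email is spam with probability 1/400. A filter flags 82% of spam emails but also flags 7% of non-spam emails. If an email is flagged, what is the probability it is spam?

Let D = the rare event, + = positive/flagged.
P(D) = 1/400
P(+|D) = 82/100 = 41/50
P(+|D') = 7/100
P(+) = P(+|D)P(D) + P(+|D')P(D')
     = \frac{41}{50} × \frac{1}{400} + \frac{7}{100} × \frac{399}{400}
     = \frac{23}{320}
P(D|+) = P(+|D)P(D)/P(+) = \frac{82}{2875}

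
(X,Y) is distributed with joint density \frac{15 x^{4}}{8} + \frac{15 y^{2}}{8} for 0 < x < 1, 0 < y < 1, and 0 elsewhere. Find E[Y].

E[Y] = ∫_0^1 ∫_0^1 y × f(x,y) dx dy
= \frac{21}{32}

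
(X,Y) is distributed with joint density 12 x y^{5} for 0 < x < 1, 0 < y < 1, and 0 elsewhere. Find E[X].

E[X] = ∫_0^1 ∫_0^1 x × f(x,y) dy dx
= ∫_0^1 ∫_0^1 x × (12 x y^{5}) dy dx
= \frac{2}{3}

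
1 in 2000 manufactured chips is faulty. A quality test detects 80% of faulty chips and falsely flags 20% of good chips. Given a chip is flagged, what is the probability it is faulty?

Let D = the rare event, + = positive/flagged.
P(D) = 1/2000
P(+|D) = 80/100 = 4/5
P(+|D') = 20/100 = 1/5
P(+) = P(+|D)P(D) + P(+|D')P(D')
     = \frac{4}{5} × \frac{1}{2000} + \frac{1}{5} × \frac{1999}{2000}
     = \frac{2003}{10000}
P(D|+) = P(+|D)P(D)/P(+) = \frac{4}{2003}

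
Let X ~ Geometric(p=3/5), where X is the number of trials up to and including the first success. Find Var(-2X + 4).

For X ~ Geometric(p=3/5), where X is the number of trials up to and including the first success:
Var(X) = \frac{10}{9}
Var(-2X + 4) = (-2)² × Var(X) = 4 × \frac{10}{9} = \frac{40}{9}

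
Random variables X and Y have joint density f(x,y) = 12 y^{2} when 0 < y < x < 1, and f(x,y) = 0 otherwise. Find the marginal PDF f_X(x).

f_X(x) = ∫_0^x 12 y^{2} dy = 4 x^{3}
for 0 < x < 1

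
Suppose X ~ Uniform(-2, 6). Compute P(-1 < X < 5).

P(-1 < X < 5) = ∫_{-1}^{5} f(x) dx
where f(x) = \frac{1}{8}
= \frac{3}{4}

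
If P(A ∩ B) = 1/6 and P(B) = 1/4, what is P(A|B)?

P(A|B) = P(A ∩ B) / P(B)
= (1/6) / (1/4)
= 2/3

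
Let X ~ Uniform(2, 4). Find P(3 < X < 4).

P(3 < X < 4) = ∫_{3}^{4} f(x) dx
where f(x) = \frac{1}{2}
= \frac{1}{2}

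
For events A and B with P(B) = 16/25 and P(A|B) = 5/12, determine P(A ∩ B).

By definition, P(A|B) = P(A ∩ B) / P(B)
So P(A ∩ B) = P(A|B) × P(B)
= 5/12 × 16/25
= 4/15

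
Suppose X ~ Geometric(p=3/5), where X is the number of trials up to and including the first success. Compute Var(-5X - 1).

For X ~ Geometric(p=3/5), where X is the number of trials up to and including the first success:
Var(X) = \frac{10}{9}
Var(-5X - 1) = (-5)² × Var(X) = 25 × \frac{10}{9} = \frac{250}{9}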